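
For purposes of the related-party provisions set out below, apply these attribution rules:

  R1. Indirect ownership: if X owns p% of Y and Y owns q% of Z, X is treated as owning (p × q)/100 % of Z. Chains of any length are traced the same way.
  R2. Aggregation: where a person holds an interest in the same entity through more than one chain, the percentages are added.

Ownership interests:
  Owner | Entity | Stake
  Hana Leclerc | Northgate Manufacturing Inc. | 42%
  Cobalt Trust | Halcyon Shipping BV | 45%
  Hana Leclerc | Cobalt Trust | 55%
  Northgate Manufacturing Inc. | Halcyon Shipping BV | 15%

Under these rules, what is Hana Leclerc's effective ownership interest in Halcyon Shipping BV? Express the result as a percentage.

Chain via Northgate Manufacturing Inc. (R1): 42% × 15% = 6.3% of Halcyon Shipping BV.
Chain via Cobalt Trust (R1): 55% × 45% = 24.75% of Halcyon Shipping BV.
Aggregating (R2): 6.3% + 24.75% = 31.05%.

31.05%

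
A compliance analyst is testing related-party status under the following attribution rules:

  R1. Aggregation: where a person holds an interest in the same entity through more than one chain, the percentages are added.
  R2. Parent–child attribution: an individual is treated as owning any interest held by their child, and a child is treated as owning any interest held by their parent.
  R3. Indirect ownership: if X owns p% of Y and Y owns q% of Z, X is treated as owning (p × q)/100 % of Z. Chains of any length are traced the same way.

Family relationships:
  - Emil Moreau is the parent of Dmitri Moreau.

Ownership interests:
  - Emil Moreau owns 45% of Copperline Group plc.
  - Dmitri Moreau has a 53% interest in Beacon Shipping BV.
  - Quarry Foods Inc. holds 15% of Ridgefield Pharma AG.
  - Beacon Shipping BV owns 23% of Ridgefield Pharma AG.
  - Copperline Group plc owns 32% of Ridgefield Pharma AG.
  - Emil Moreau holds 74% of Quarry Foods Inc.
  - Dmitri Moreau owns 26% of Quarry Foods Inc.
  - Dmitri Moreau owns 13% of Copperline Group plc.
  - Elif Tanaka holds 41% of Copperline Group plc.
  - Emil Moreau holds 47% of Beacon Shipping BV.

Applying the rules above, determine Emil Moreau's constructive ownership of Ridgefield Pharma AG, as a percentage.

56.56%

By parent–child attribution (R2), Emil Moreau is treated as also owning Dmitri Moreau's interest in Beacon Shipping BV, giving 47% + 53% = 100%.
By parent–child attribution (R2), Emil Moreau is treated as also owning Dmitri Moreau's interest in Copperline Group plc, giving 45% + 13% = 58%.
By parent–child attribution (R2), Emil Moreau is treated as also owning Dmitri Moreau's interest in Quarry Foods Inc, giving 74% + 26% = 100%.
Chain via Beacon Shipping BV (R3): 100% × 23% = 23% of Ridgefield Pharma AG.
Chain via Copperline Group plc (R3): 58% × 32% = 18.56% of Ridgefield Pharma AG.
Chain via Quarry Foods Inc. (R3): 100% × 15% = 15% of Ridgefield Pharma AG.
Aggregating (R1): 23% + 18.56% + 15% = 56.56%.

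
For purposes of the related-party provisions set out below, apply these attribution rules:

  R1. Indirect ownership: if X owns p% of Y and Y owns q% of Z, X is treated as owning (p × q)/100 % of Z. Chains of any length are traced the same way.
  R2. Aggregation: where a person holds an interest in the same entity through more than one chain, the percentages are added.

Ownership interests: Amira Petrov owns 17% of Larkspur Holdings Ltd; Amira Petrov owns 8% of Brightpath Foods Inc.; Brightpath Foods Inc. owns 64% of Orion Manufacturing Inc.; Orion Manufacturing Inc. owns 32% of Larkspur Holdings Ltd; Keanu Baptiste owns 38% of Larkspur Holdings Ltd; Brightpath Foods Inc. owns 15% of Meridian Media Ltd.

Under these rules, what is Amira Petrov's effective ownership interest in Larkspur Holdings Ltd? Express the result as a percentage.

18.6384%

Chain via Brightpath Foods Inc. → Orion Manufacturing Inc. (R1): 8% × 64% × 32% = 1.6384% of Larkspur Holdings Ltd.
Direct interest in Larkspur Holdings Ltd: 17%.
Aggregating (R2): 1.6384% + 17% = 18.6384%.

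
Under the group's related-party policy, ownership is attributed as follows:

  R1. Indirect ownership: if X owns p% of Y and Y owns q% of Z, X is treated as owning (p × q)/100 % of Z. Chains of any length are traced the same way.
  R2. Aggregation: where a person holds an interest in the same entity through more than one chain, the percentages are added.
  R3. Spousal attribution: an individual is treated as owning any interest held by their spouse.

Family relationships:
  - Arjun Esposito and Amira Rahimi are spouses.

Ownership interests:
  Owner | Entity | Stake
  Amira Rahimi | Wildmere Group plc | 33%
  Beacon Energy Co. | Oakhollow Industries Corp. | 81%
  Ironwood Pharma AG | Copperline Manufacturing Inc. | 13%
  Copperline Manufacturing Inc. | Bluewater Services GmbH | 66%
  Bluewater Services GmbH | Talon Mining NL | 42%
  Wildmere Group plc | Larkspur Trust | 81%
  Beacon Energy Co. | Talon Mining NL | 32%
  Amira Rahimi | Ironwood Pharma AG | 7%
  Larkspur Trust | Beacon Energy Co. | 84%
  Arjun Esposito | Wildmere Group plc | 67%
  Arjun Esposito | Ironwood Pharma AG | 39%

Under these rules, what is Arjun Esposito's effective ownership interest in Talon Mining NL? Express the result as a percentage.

23.430456%

By spousal attribution (R3), Arjun Esposito is treated as also owning Amira Rahimi's interest in Wildmere Group plc, giving 67% + 33% = 100%.
By spousal attribution (R3), Arjun Esposito is treated as also owning Amira Rahimi's interest in Ironwood Pharma AG, giving 39% + 7% = 46%.
Chain via Wildmere Group plc → Larkspur Trust → Beacon Energy Co. (R1): 100% × 81% × 84% × 32% = 21.7728% of Talon Mining NL.
Chain via Ironwood Pharma AG → Copperline Manufacturing Inc. → Bluewater Services GmbH (R1): 46% × 13% × 66% × 42% = 1.657656% of Talon Mining NL.
Aggregating (R2): 21.7728% + 1.657656% = 23.430456%.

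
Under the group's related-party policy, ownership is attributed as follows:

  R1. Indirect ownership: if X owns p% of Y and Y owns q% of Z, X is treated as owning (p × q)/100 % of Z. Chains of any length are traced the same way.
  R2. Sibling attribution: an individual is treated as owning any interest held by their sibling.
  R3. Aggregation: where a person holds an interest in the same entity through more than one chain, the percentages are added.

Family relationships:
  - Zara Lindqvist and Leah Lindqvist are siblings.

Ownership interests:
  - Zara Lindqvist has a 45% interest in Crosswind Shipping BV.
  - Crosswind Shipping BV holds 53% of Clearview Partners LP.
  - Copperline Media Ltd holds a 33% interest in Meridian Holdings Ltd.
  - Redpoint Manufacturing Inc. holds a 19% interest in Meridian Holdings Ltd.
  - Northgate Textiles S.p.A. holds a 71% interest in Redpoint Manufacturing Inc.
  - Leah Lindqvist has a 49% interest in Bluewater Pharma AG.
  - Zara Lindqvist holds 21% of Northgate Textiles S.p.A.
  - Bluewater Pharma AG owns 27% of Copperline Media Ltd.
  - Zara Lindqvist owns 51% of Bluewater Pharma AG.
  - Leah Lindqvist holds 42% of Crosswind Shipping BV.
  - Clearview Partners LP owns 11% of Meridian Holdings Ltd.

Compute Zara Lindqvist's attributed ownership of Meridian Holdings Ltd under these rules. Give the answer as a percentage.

16.815%

By sibling attribution (R2), Zara Lindqvist is treated as also owning Leah Lindqvist's interest in Bluewater Pharma AG, giving 51% + 49% = 100%.
By sibling attribution (R2), Zara Lindqvist is treated as also owning Leah Lindqvist's interest in Crosswind Shipping BV, giving 45% + 42% = 87%.
Chain via Bluewater Pharma AG → Copperline Media Ltd (R1): 100% × 27% × 33% = 8.91% of Meridian Holdings Ltd.
Chain via Northgate Textiles S.p.A. → Redpoint Manufacturing Inc. (R1): 21% × 71% × 19% = 2.8329% of Meridian Holdings Ltd.
Chain via Crosswind Shipping BV → Clearview Partners LP (R1): 87% × 53% × 11% = 5.0721% of Meridian Holdings Ltd.
Aggregating (R3): 8.91% + 2.8329% + 5.0721% = 16.815%.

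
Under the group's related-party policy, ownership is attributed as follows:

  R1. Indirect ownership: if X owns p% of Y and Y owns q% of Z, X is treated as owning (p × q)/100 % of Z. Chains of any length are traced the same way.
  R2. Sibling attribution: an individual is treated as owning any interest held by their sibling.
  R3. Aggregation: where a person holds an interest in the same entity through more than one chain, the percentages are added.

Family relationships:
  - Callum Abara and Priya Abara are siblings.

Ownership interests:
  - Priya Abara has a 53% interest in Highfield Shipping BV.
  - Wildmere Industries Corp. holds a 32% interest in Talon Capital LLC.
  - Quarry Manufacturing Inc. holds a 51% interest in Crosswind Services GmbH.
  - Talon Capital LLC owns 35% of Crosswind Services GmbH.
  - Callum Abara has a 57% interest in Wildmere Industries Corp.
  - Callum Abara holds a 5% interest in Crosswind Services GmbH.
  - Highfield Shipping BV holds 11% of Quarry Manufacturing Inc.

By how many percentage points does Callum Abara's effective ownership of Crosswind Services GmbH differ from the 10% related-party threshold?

By sibling attribution (R2), Callum Abara is treated as owning Priya Abara's 53% interest in Highfield Shipping BV.
Chain via Wildmere Industries Corp. → Talon Capital LLC (R1): 57% × 32% × 35% = 6.384% of Crosswind Services GmbH.
Direct interest in Crosswind Services GmbH: 5%.
Chain via Highfield Shipping BV → Quarry Manufacturing Inc. (R1): 53% × 11% × 51% = 2.9733% of Crosswind Services GmbH.
Aggregating (R3): 6.384% + 5% + 2.9733% = 14.3573%.
14.3573% exceeds the 10% threshold by 4.3573 percentage points.

4.3573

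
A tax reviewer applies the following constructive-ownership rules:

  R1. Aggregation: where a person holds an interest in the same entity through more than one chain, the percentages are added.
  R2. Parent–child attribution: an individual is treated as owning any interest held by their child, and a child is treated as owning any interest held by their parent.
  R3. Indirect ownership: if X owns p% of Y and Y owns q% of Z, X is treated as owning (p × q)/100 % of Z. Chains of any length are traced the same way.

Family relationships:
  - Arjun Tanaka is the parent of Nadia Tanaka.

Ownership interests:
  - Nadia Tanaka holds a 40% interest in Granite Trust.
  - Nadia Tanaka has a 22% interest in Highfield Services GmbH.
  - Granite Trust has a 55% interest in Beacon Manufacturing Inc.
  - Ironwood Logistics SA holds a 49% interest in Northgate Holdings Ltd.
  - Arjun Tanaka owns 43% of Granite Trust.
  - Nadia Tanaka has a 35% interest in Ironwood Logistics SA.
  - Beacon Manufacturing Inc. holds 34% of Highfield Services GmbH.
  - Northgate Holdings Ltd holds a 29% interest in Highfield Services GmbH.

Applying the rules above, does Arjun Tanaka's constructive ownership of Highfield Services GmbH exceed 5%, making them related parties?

By parent–child attribution (R2), Arjun Tanaka is treated as also owning Nadia Tanaka's interest in Granite Trust, giving 43% + 40% = 83%.
By parent–child attribution (R2), Arjun Tanaka is treated as owning Nadia Tanaka's 35% interest in Ironwood Logistics SA.
By parent–child attribution (R2), Arjun Tanaka is treated as owning Nadia Tanaka's 22% interest in Highfield Services GmbH.
Chain via Granite Trust → Beacon Manufacturing Inc. (R3): 83% × 55% × 34% = 15.521% of Highfield Services GmbH.
Chain via Ironwood Logistics SA → Northgate Holdings Ltd (R3): 35% × 49% × 29% = 4.9735% of Highfield Services GmbH.
Direct interest in Highfield Services GmbH: 22%.
Aggregating (R1): 15.521% + 4.9735% + 22% = 42.4945%.
42.4945% exceeds the 5% threshold, so Arjun is a related party to Highfield Services GmbH.

Yes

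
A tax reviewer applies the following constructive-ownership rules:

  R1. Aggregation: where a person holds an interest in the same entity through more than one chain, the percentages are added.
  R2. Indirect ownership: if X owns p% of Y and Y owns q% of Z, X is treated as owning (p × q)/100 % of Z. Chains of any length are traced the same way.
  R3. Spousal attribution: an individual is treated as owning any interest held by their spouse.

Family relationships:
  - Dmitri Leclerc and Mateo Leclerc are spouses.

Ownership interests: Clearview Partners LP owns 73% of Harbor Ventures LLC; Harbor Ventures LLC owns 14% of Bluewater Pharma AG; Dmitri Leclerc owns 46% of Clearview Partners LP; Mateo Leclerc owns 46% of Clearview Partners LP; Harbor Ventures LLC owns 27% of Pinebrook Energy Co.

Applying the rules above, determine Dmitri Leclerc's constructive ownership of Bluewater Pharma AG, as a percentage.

By spousal attribution (R3), Dmitri Leclerc is treated as also owning Mateo Leclerc's interest in Clearview Partners LP, giving 46% + 46% = 92%.
Chain via Clearview Partners LP → Harbor Ventures LLC (R2): 92% × 73% × 14% = 9.4024% of Bluewater Pharma AG.

9.4024%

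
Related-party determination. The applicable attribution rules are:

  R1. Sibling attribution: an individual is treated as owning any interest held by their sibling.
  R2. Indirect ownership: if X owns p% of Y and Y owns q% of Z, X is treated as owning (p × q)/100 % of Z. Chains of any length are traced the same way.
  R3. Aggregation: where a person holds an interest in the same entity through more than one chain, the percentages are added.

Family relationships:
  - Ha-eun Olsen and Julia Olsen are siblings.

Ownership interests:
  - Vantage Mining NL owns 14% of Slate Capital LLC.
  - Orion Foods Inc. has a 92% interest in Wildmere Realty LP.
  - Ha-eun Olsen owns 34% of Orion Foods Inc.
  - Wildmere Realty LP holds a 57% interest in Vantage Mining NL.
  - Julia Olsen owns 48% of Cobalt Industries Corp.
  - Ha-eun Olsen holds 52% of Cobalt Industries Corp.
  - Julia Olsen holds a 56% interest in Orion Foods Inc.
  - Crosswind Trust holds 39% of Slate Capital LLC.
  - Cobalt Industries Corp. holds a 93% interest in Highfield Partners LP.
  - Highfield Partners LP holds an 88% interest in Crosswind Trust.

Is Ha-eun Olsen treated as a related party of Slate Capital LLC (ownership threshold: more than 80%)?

By sibling attribution (R1), Ha-eun Olsen is treated as also owning Julia Olsen's interest in Cobalt Industries Corp, giving 52% + 48% = 100%.
By sibling attribution (R1), Ha-eun Olsen is treated as also owning Julia Olsen's interest in Orion Foods Inc, giving 34% + 56% = 90%.
Chain via Cobalt Industries Corp. → Highfield Partners LP → Crosswind Trust (R2): 100% × 93% × 88% × 39% = 31.9176% of Slate Capital LLC.
Chain via Orion Foods Inc. → Wildmere Realty LP → Vantage Mining NL (R2): 90% × 92% × 57% × 14% = 6.60744% of Slate Capital LLC.
Aggregating (R3): 31.9176% + 6.60744% = 38.52504%.
38.52504% does not exceed the 80% threshold, so Ha-eun is not a related party to Slate Capital LLC.

No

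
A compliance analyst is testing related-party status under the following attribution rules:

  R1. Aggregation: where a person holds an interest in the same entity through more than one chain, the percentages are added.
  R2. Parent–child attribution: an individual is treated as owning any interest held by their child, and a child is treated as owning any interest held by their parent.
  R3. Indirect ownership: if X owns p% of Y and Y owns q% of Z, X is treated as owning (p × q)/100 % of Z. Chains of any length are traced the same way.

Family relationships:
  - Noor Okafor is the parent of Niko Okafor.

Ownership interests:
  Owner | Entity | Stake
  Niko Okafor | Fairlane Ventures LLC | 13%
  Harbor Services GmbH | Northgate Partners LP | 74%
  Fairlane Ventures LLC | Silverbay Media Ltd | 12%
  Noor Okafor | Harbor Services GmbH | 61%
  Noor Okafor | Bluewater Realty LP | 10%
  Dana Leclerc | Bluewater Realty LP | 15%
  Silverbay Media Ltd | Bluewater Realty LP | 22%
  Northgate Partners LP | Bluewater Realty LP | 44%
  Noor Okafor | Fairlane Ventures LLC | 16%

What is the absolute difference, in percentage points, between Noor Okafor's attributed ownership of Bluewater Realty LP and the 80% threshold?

49.3728

By parent–child attribution (R2), Noor Okafor is treated as also owning Niko Okafor's interest in Fairlane Ventures LLC, giving 16% + 13% = 29%.
Chain via Harbor Services GmbH → Northgate Partners LP (R3): 61% × 74% × 44% = 19.8616% of Bluewater Realty LP.
Chain via Fairlane Ventures LLC → Silverbay Media Ltd (R3): 29% × 12% × 22% = 0.7656% of Bluewater Realty LP.
Direct interest in Bluewater Realty LP: 10%.
Aggregating (R1): 19.8616% + 0.7656% + 10% = 30.6272%.
30.6272% falls short of the 80% threshold by 49.3728 percentage points.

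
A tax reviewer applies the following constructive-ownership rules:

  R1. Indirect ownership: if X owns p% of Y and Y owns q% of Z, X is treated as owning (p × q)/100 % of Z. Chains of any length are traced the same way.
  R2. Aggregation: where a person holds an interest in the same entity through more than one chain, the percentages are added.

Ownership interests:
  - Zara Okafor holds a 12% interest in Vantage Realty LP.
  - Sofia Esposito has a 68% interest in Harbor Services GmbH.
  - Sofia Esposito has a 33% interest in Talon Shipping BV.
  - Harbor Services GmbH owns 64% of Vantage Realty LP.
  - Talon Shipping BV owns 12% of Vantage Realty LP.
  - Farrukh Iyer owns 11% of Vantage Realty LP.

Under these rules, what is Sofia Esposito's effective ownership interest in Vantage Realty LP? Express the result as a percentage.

47.48%

Chain via Harbor Services GmbH (R1): 68% × 64% = 43.52% of Vantage Realty LP.
Chain via Talon Shipping BV (R1): 33% × 12% = 3.96% of Vantage Realty LP.
Aggregating (R2): 43.52% + 3.96% = 47.48%.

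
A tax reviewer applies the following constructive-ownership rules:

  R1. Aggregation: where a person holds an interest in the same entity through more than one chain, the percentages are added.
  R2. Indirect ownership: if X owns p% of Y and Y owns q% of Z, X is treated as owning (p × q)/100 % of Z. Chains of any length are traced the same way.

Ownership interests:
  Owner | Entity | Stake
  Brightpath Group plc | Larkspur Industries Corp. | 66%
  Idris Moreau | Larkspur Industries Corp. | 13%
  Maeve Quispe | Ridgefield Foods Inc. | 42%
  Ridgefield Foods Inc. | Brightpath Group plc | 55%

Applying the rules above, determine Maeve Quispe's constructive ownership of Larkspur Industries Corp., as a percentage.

15.246%

Chain via Ridgefield Foods Inc. → Brightpath Group plc (R2): 42% × 55% × 66% = 15.246% of Larkspur Industries Corp.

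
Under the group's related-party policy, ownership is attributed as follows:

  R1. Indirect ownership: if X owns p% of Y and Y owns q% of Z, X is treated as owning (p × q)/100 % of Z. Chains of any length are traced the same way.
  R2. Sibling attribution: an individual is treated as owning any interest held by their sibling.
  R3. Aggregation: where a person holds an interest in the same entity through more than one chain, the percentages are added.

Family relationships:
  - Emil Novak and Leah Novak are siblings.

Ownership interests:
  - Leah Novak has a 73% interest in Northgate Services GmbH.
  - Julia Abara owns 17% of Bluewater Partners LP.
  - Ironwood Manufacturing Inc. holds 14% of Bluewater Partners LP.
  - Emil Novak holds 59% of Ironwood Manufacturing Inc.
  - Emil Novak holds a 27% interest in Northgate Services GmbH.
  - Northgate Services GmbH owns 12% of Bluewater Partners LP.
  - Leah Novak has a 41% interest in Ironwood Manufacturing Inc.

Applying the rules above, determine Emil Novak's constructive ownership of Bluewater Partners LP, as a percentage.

26%

By sibling attribution (R2), Emil Novak is treated as also owning Leah Novak's interest in Northgate Services GmbH, giving 27% + 73% = 100%.
By sibling attribution (R2), Emil Novak is treated as also owning Leah Novak's interest in Ironwood Manufacturing Inc, giving 59% + 41% = 100%.
Chain via Northgate Services GmbH (R1): 100% × 12% = 12% of Bluewater Partners LP.
Chain via Ironwood Manufacturing Inc. (R1): 100% × 14% = 14% of Bluewater Partners LP.
Aggregating (R3): 12% + 14% = 26%.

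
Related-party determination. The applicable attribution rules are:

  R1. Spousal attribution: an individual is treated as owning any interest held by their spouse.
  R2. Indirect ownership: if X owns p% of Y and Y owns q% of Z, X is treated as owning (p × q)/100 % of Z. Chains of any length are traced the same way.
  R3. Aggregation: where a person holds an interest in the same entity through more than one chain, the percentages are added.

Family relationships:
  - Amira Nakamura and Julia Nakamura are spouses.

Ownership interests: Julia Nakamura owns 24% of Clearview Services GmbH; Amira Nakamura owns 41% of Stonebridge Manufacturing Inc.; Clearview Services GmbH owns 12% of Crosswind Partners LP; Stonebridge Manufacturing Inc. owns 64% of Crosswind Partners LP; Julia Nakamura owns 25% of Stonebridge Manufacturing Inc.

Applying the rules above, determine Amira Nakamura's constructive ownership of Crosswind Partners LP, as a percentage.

By spousal attribution (R1), Amira Nakamura is treated as also owning Julia Nakamura's interest in Stonebridge Manufacturing Inc, giving 41% + 25% = 66%.
By spousal attribution (R1), Amira Nakamura is treated as owning Julia Nakamura's 24% interest in Clearview Services GmbH.
Chain via Stonebridge Manufacturing Inc. (R2): 66% × 64% = 42.24% of Crosswind Partners LP.
Chain via Clearview Services GmbH (R2): 24% × 12% = 2.88% of Crosswind Partners LP.
Aggregating (R3): 42.24% + 2.88% = 45.12%.

45.12%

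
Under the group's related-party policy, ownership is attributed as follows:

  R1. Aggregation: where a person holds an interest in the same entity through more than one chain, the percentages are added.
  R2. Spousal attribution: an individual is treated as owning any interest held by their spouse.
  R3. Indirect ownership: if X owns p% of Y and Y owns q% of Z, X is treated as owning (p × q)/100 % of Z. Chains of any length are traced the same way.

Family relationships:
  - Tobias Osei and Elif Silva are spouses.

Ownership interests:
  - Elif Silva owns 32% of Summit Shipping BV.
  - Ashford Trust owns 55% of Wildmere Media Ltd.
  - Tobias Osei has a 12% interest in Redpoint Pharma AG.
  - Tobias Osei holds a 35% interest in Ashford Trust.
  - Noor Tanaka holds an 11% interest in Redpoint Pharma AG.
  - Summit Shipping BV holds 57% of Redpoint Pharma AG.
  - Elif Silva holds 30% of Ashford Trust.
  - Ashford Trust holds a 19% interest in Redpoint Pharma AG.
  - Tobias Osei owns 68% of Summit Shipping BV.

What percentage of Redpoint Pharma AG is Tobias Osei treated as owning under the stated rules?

By spousal attribution (R2), Tobias Osei is treated as also owning Elif Silva's interest in Summit Shipping BV, giving 68% + 32% = 100%.
By spousal attribution (R2), Tobias Osei is treated as also owning Elif Silva's interest in Ashford Trust, giving 35% + 30% = 65%.
Chain via Summit Shipping BV (R3): 100% × 57% = 57% of Redpoint Pharma AG.
Chain via Ashford Trust (R3): 65% × 19% = 12.35% of Redpoint Pharma AG.
Direct interest in Redpoint Pharma AG: 12%.
Aggregating (R1): 57% + 12.35% + 12% = 81.35%.

81.35%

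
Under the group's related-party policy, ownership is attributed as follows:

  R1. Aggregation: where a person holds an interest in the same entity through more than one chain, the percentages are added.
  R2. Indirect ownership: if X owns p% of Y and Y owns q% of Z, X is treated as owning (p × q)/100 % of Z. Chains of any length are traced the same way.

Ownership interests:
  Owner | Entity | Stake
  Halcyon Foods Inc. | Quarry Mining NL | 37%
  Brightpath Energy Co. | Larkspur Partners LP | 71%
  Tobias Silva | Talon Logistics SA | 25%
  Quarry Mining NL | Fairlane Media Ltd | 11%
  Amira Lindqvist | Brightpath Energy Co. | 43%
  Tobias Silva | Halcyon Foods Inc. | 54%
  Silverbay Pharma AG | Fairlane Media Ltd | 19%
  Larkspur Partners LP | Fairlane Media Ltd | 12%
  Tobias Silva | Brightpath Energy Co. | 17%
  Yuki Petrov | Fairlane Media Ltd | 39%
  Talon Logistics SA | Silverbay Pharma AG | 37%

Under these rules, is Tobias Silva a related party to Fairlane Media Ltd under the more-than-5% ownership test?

Chain via Brightpath Energy Co. → Larkspur Partners LP (R2): 17% × 71% × 12% = 1.4484% of Fairlane Media Ltd.
Chain via Halcyon Foods Inc. → Quarry Mining NL (R2): 54% × 37% × 11% = 2.1978% of Fairlane Media Ltd.
Chain via Talon Logistics SA → Silverbay Pharma AG (R2): 25% × 37% × 19% = 1.7575% of Fairlane Media Ltd.
Aggregating (R1): 1.4484% + 2.1978% + 1.7575% = 5.4037%.
5.4037% exceeds the 5% threshold, so Tobias is a related party to Fairlane Media Ltd.

Yes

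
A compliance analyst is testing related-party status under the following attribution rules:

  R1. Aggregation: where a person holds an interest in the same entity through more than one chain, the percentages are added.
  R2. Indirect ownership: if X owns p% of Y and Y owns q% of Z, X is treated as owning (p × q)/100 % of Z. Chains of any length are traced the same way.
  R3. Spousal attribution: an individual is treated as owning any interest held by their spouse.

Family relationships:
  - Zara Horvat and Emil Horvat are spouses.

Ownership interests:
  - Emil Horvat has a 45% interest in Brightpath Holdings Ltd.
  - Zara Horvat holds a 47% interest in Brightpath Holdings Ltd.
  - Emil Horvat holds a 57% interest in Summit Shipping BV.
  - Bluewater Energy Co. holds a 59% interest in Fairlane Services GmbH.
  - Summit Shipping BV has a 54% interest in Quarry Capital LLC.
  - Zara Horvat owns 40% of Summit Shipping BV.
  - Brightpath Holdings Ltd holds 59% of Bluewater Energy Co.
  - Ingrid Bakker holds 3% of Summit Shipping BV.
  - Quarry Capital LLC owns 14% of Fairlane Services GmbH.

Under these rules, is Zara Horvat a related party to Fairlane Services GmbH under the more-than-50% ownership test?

By spousal attribution (R3), Zara Horvat is treated as also owning Emil Horvat's interest in Summit Shipping BV, giving 40% + 57% = 97%.
By spousal attribution (R3), Zara Horvat is treated as also owning Emil Horvat's interest in Brightpath Holdings Ltd, giving 47% + 45% = 92%.
Chain via Summit Shipping BV → Quarry Capital LLC (R2): 97% × 54% × 14% = 7.3332% of Fairlane Services GmbH.
Chain via Brightpath Holdings Ltd → Bluewater Energy Co. (R2): 92% × 59% × 59% = 32.0252% of Fairlane Services GmbH.
Aggregating (R1): 7.3332% + 32.0252% = 39.3584%.
39.3584% does not exceed the 50% threshold, so Zara is not a related party to Fairlane Services GmbH.

No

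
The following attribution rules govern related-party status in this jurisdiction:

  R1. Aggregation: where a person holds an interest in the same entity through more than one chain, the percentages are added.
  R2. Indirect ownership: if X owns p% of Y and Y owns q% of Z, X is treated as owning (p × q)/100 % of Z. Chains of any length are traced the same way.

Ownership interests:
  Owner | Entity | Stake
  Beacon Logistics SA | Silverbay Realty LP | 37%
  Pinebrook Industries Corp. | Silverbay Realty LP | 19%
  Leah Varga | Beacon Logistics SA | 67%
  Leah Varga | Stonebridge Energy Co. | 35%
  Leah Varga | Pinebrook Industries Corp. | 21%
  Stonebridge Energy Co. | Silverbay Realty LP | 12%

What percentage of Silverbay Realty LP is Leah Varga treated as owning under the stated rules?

32.98%

Chain via Stonebridge Energy Co. (R2): 35% × 12% = 4.2% of Silverbay Realty LP.
Chain via Pinebrook Industries Corp. (R2): 21% × 19% = 3.99% of Silverbay Realty LP.
Chain via Beacon Logistics SA (R2): 67% × 37% = 24.79% of Silverbay Realty LP.
Aggregating (R1): 4.2% + 3.99% + 24.79% = 32.98%.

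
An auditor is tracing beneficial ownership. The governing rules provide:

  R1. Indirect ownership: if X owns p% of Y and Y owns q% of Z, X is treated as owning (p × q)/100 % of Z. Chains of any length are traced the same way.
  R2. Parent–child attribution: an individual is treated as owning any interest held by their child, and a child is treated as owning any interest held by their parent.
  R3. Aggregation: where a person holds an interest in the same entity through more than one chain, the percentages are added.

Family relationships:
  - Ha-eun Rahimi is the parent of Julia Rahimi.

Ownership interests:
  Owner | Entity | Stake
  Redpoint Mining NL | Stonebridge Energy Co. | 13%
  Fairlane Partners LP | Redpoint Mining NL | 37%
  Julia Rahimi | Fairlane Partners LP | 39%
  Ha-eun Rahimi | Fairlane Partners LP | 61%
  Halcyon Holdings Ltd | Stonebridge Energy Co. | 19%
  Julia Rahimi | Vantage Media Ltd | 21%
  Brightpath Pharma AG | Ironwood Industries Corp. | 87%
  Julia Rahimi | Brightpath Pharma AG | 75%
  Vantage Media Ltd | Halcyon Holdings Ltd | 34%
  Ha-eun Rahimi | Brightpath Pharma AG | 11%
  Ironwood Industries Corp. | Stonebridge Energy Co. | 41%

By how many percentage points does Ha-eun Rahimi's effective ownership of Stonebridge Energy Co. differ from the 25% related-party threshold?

By parent–child attribution (R2), Ha-eun Rahimi is treated as also owning Julia Rahimi's interest in Brightpath Pharma AG, giving 11% + 75% = 86%.
By parent–child attribution (R2), Ha-eun Rahimi is treated as also owning Julia Rahimi's interest in Fairlane Partners LP, giving 61% + 39% = 100%.
By parent–child attribution (R2), Ha-eun Rahimi is treated as owning Julia Rahimi's 21% interest in Vantage Media Ltd.
Chain via Brightpath Pharma AG → Ironwood Industries Corp. (R1): 86% × 87% × 41% = 30.6762% of Stonebridge Energy Co.
Chain via Fairlane Partners LP → Redpoint Mining NL (R1): 100% × 37% × 13% = 4.81% of Stonebridge Energy Co.
Chain via Vantage Media Ltd → Halcyon Holdings Ltd (R1): 21% × 34% × 19% = 1.3566% of Stonebridge Energy Co.
Aggregating (R3): 30.6762% + 4.81% + 1.3566% = 36.8428%.
36.8428% exceeds the 25% threshold by 11.8428 percentage points.

11.8428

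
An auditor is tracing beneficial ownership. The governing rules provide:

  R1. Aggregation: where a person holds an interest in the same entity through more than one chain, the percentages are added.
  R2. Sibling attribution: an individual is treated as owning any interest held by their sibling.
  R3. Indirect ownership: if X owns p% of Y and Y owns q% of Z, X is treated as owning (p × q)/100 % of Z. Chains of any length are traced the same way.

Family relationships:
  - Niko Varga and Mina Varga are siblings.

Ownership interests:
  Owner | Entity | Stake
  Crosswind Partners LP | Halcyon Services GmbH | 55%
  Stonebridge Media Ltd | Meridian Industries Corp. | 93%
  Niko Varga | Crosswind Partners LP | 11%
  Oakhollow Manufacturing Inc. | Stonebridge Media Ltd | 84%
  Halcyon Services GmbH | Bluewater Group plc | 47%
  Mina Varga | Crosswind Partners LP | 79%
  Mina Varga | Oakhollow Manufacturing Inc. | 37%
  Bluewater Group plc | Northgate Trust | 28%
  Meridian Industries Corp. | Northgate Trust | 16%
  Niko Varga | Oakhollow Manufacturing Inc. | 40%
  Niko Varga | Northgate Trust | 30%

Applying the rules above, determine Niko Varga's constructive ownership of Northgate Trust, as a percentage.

46.138584%

By sibling attribution (R2), Niko Varga is treated as also owning Mina Varga's interest in Crosswind Partners LP, giving 11% + 79% = 90%.
By sibling attribution (R2), Niko Varga is treated as also owning Mina Varga's interest in Oakhollow Manufacturing Inc, giving 40% + 37% = 77%.
Chain via Crosswind Partners LP → Halcyon Services GmbH → Bluewater Group plc (R3): 90% × 55% × 47% × 28% = 6.5142% of Northgate Trust.
Chain via Oakhollow Manufacturing Inc. → Stonebridge Media Ltd → Meridian Industries Corp. (R3): 77% × 84% × 93% × 16% = 9.624384% of Northgate Trust.
Direct interest in Northgate Trust: 30%.
Aggregating (R1): 6.5142% + 9.624384% + 30% = 46.138584%.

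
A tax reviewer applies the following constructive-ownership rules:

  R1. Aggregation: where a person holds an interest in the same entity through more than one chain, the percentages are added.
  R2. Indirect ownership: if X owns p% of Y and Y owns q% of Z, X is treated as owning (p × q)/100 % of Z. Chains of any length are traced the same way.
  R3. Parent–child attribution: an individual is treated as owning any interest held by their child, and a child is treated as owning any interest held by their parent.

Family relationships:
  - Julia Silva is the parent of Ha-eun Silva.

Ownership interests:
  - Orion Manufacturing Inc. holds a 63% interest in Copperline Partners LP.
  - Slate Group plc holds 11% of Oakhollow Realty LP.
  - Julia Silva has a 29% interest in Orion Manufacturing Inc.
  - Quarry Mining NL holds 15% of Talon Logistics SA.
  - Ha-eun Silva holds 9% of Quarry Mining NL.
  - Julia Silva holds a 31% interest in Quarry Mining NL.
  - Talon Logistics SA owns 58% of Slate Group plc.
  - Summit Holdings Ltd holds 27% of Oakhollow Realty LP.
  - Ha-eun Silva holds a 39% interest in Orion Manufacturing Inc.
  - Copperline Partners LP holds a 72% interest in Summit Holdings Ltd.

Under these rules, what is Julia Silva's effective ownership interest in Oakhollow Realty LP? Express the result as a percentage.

By parent–child attribution (R3), Julia Silva is treated as also owning Ha-eun Silva's interest in Orion Manufacturing Inc, giving 29% + 39% = 68%.
By parent–child attribution (R3), Julia Silva is treated as also owning Ha-eun Silva's interest in Quarry Mining NL, giving 31% + 9% = 40%.
Chain via Orion Manufacturing Inc. → Copperline Partners LP → Summit Holdings Ltd (R2): 68% × 63% × 72% × 27% = 8.328096% of Oakhollow Realty LP.
Chain via Quarry Mining NL → Talon Logistics SA → Slate Group plc (R2): 40% × 15% × 58% × 11% = 0.3828% of Oakhollow Realty LP.
Aggregating (R1): 8.328096% + 0.3828% = 8.710896%.

8.710896%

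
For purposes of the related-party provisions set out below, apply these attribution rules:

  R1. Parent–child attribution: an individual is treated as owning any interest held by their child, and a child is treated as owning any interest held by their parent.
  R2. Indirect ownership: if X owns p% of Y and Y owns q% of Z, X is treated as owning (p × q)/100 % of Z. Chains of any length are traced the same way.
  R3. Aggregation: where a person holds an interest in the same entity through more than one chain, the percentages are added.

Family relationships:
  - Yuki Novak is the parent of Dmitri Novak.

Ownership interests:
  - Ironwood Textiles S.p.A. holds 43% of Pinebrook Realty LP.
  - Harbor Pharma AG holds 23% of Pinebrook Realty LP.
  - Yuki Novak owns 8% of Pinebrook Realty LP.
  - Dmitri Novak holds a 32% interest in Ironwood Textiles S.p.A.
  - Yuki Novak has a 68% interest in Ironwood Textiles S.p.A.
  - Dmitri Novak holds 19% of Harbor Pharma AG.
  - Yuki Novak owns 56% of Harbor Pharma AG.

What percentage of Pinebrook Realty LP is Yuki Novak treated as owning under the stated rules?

68.25%

By parent–child attribution (R1), Yuki Novak is treated as also owning Dmitri Novak's interest in Ironwood Textiles S.p.A, giving 68% + 32% = 100%.
By parent–child attribution (R1), Yuki Novak is treated as also owning Dmitri Novak's interest in Harbor Pharma AG, giving 56% + 19% = 75%.
Chain via Ironwood Textiles S.p.A. (R2): 100% × 43% = 43% of Pinebrook Realty LP.
Chain via Harbor Pharma AG (R2): 75% × 23% = 17.25% of Pinebrook Realty LP.
Direct interest in Pinebrook Realty LP: 8%.
Aggregating (R3): 43% + 17.25% + 8% = 68.25%.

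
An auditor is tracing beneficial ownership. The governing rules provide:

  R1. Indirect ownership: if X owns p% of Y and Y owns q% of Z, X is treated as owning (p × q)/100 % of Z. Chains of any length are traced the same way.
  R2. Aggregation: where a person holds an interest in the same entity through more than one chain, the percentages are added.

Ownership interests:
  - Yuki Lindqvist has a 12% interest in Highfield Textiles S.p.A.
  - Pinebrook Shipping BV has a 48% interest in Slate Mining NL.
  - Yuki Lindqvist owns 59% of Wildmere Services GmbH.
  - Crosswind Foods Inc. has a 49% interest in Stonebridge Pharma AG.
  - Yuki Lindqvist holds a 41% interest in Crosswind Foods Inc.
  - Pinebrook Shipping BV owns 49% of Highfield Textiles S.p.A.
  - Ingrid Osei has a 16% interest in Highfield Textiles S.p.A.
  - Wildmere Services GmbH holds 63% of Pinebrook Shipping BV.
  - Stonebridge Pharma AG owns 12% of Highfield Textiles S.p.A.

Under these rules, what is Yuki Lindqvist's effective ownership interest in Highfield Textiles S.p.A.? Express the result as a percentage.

Chain via Wildmere Services GmbH → Pinebrook Shipping BV (R1): 59% × 63% × 49% = 18.2133% of Highfield Textiles S.p.A.
Chain via Crosswind Foods Inc. → Stonebridge Pharma AG (R1): 41% × 49% × 12% = 2.4108% of Highfield Textiles S.p.A.
Direct interest in Highfield Textiles S.p.A: 12%.
Aggregating (R2): 18.2133% + 2.4108% + 12% = 32.6241%.

32.6241%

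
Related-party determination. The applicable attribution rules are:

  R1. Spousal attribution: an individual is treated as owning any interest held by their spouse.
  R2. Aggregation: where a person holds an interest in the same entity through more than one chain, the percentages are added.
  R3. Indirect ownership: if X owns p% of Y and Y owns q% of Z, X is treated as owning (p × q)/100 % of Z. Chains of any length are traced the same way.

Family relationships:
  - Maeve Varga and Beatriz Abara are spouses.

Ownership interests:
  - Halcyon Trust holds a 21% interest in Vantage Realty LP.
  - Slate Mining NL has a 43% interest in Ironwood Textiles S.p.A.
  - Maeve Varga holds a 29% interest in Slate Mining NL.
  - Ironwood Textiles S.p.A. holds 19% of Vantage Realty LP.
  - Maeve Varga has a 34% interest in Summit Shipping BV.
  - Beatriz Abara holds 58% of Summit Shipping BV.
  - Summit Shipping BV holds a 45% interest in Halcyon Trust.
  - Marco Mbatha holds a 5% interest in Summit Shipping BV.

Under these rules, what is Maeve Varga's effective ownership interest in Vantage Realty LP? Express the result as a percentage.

By spousal attribution (R1), Maeve Varga is treated as also owning Beatriz Abara's interest in Summit Shipping BV, giving 34% + 58% = 92%.
Chain via Summit Shipping BV → Halcyon Trust (R3): 92% × 45% × 21% = 8.694% of Vantage Realty LP.
Chain via Slate Mining NL → Ironwood Textiles S.p.A. (R3): 29% × 43% × 19% = 2.3693% of Vantage Realty LP.
Aggregating (R2): 8.694% + 2.3693% = 11.0633%.

11.0633%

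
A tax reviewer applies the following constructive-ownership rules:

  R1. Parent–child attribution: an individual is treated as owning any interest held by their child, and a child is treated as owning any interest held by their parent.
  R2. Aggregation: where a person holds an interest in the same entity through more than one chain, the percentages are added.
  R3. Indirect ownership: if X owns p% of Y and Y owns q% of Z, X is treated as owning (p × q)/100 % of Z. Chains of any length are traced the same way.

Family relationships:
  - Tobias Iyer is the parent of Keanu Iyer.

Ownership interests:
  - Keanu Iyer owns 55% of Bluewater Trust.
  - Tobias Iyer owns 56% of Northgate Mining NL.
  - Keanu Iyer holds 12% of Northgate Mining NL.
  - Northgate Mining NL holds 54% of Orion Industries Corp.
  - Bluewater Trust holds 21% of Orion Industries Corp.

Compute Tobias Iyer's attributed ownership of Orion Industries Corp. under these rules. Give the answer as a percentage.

By parent–child attribution (R1), Tobias Iyer is treated as also owning Keanu Iyer's interest in Northgate Mining NL, giving 56% + 12% = 68%.
By parent–child attribution (R1), Tobias Iyer is treated as owning Keanu Iyer's 55% interest in Bluewater Trust.
Chain via Northgate Mining NL (R3): 68% × 54% = 36.72% of Orion Industries Corp.
Chain via Bluewater Trust (R3): 55% × 21% = 11.55% of Orion Industries Corp.
Aggregating (R2): 36.72% + 11.55% = 48.27%.

48.27%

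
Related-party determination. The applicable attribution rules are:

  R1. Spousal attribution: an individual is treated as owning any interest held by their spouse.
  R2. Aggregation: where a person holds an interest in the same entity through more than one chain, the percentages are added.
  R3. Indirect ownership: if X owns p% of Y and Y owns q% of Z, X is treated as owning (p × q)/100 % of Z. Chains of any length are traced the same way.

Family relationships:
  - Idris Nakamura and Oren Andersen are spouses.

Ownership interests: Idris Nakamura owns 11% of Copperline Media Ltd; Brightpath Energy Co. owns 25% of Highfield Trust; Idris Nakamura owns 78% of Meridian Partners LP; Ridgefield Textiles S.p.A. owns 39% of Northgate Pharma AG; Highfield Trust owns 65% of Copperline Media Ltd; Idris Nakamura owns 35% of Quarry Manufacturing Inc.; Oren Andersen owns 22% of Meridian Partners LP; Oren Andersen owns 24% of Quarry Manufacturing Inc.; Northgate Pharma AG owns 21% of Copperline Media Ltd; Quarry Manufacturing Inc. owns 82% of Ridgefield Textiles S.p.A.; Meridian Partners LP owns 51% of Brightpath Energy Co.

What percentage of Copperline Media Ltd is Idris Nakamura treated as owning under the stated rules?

By spousal attribution (R1), Idris Nakamura is treated as also owning Oren Andersen's interest in Meridian Partners LP, giving 78% + 22% = 100%.
By spousal attribution (R1), Idris Nakamura is treated as also owning Oren Andersen's interest in Quarry Manufacturing Inc, giving 35% + 24% = 59%.
Chain via Meridian Partners LP → Brightpath Energy Co. → Highfield Trust (R3): 100% × 51% × 25% × 65% = 8.2875% of Copperline Media Ltd.
Chain via Quarry Manufacturing Inc. → Ridgefield Textiles S.p.A. → Northgate Pharma AG (R3): 59% × 82% × 39% × 21% = 3.962322% of Copperline Media Ltd.
Direct interest in Copperline Media Ltd: 11%.
Aggregating (R2): 8.2875% + 3.962322% + 11% = 23.249822%.

23.249822%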